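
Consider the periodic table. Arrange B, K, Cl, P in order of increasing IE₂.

P < Cl < B < K

After 1 electron has been removed, what remains? B⁺ still has 2 valence electrons; K⁺ is the bare [Ar] core; Cl⁺ still has 6 valence electrons; P⁺ still has 4 valence electrons.
Breaking into a closed-shell core is much more expensive than removing a leftover valence electron — K has the largest IE_2 here.
Valence configurations: B⁺ [He]2s², Cl⁺ [Ne]3s²3p⁴, P⁺ [Ne]3s²3p².
The numbers (kJ/mol): B 2427, K 3052, Cl 2298, P 1907.
Putting it together, IE_2: P < Cl < B < K.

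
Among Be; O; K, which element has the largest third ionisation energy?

Be

IE_3 is the cost of taking one more electron from the +2 cation: Be²⁺ is the bare [He] core; O²⁺ still has 4 valence electrons; K²⁺ is already 1 electron into the core.
Usually core removal costs more than valence removal, but here the competition is close: a tightly held n=2 valence electron can cost more to remove than an n=3 core electron, so the actual values have to decide it.
Tabulated IE_3 (kJ/mol): Be 14849, O 5300, K 4420.
Hence IE_3: K < O < Be.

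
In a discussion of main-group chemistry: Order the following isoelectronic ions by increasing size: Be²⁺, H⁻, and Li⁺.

Be²⁺, Li⁺, H⁻

All of these have 2 electrons, so size is governed by nuclear charge alone: the more protons, the stronger the pull on the same electron cloud, and the smaller the ion.
Nuclear charges: Be²⁺ (Z=4), Li⁺ (Z=3), H⁻ (Z=1).
Smallest to largest: Be²⁺ < Li⁺ < H⁻.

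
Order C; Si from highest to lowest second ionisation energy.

C, Si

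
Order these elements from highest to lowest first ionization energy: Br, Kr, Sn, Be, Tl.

Kr > Br > Be > Sn > Tl

Be is in period 2, group 2; Br is in period 4, group 17; Kr is in period 4, group 18; Sn is in period 5, group 14; Tl is in period 6, group 13.
IE₁ increases left→right with effective nuclear charge and decreases top→bottom as the valence shell moves farther out.
Here both period and group differ, so the two effects have to be weighed against each other.
Sn > Tl: both effects reinforce here, so Sn is clearly the higher of the two.
Be > Sn: the two effects oppose for this pair; the down-group effect wins (900 vs 709 kJ/mol).
Br > Be: period and group pull opposite ways; the across-period shift dominates (1140 vs 900 kJ/mol).
Kr > Br: both are in period 4; the period trend gives Kr the larger value.
For reference (kJ/mol): Be 900, Br 1140, Kr 1351, Sn 709, Tl 589.
So from highest to lowest: Kr > Br > Be > Sn > Tl.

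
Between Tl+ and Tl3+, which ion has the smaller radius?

Tl3+

Both ions have Z = 81 protons, but Tl3+ has lost more electrons, so its remaining electrons feel a larger effective nuclear charge per electron and are pulled in more tightly.
Higher positive charge → smaller ion, so Tl+ > Tl3+.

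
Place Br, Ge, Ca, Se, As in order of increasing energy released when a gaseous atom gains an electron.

Ca, As, Ge, Se, Br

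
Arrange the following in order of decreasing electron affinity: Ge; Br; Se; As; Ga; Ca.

Br, Se, Ge, As, Ga, Ca

Atoms with high Z_eff and room in the valence shell (especially the halogens) have the most exothermic electron affinities.
All lie in period 4; the across-period trend (electron affinity increases left to right) applies, with the exception below.
Note the exception: Ge has a higher electron affinity than As, contrary to the simple trend — adding an electron to As's half-filled 4p³ is unfavourable, so Ge (4p²) has the more exothermic EA.
Approximate values (kJ/mol): Ca 2, Ga 29, Ge 119, As 78, Se 195, Br 325.
So from highest to lowest: Br > Se > Ge > As > Ga > Ca.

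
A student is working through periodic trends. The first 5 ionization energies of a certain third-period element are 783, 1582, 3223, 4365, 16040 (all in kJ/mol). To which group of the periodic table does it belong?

Group 14

Look for the largest jump between consecutive ionization energies: IE5/IE4 ≈ 3.7, far larger than any earlier ratio.
That jump marks the point where a core electron is being removed. So the atom has 4 valence electrons.
A main-group element with 4 valence electrons is in group 14.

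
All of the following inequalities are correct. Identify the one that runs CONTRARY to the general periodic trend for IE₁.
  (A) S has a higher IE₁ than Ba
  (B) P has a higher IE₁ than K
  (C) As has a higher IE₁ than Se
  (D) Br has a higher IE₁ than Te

The general trend: IE₁ increases across a period and decreases down a group.
(A) S (period 3, group 16) vs Ba (period 6, group 2): the stated order agrees with the simple trend.
(B) P (period 3, group 15) vs K (period 4, group 1): the stated order agrees with the simple trend.
(C) As (period 4, group 15) vs Se (period 4, group 16): the stated order contradicts the simple trend.
(D) Br (period 4, group 17) vs Te (period 5, group 16): the stated order agrees with the simple trend.
The exception is (C): Se (4p⁴) ionizes more easily than half-filled As (4p³).

(C)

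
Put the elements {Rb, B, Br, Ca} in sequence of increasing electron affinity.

B is in period 2, group 13; Ca is in period 4, group 2; Br is in period 4, group 17; Rb is in period 5, group 1.
Electron affinity generally becomes more exothermic across a period toward the halogens and less exothermic down a group.
These span different periods and groups, so the two trends combine.
B > Ca: both effects reinforce here, so B is clearly the higher of the two.
Rb > B: this pair runs against the simple trend — see the exception note.
Br > Rb: both effects reinforce here, so Br is clearly the higher of the two.
Note the exception: Rb has a higher electron affinity than B, contrary to the simple trend — B's ns²np¹ configuration gives only a small electron affinity — the sparsely filled np subshell binds an added electron weakly.
Note the exception: Rb has a higher electron affinity than Ca, contrary to the simple trend — adding an electron to Ca (ns²) has to open a new, higher-energy np subshell, which is unfavourable.
Tabulated electron affinity (kJ/mol): B 27, Ca 2, Br 325, Rb 47.
So from lowest to highest: Ca < B < Rb < Br.

Ca < B < Rb < Br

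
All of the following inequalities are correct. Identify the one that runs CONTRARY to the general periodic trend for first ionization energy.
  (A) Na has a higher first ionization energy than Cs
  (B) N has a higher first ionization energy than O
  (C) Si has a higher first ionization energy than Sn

(B)

The general trend: first ionization energy increases across a period and decreases down a group.
(A) Na (period 3, group 1) vs Cs (period 6, group 1): the stated order agrees with the simple trend.
(B) N (period 2, group 15) vs O (period 2, group 16): the stated order contradicts the simple trend.
(C) Si (period 3, group 14) vs Sn (period 5, group 14): the stated order agrees with the simple trend.
The exception is (B): pairing an electron in O's 2p⁴ costs repulsion energy, so O ionizes more easily than half-filled N (2p³).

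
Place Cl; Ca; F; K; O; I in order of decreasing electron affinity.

Cl, F, I, O, K, Ca

O is in period 2, group 16; F is in period 2, group 17; Cl is in period 3, group 17; K is in period 4, group 1; Ca is in period 4, group 2; I is in period 5, group 17.
Adding an electron releases more energy for atoms nearer the top right (short of the noble gases).
These span different periods and groups, so the two trends combine.
K > Ca: this pair runs against the simple trend — see the exception note.
O > K: relative to K, both the across-period and down-group shifts push O's electron affinity up.
I > O: the two effects oppose for this pair; the across-period effect wins (295 vs 141 kJ/mol).
F > I: they share group 17; the group trend gives F the larger value.
Cl > F: this pair runs against the simple trend — see the exception note.
Note the exception: K has a higher electron affinity than Ca, contrary to the simple trend — adding an electron to Ca (ns²) has to open a new, higher-energy np subshell, which is unfavourable.
Note the exception: Cl has a higher electron affinity than F, contrary to the simple trend — F's small 2p subshell makes the incoming electron feel strong e⁻–e⁻ repulsion, so Cl actually releases more energy on gaining an electron.
Approximate values (kJ/mol): O 141, F 328, Cl 349, K 48, Ca 2, I 295.
So from highest to lowest: Cl > F > I > O > K > Ca.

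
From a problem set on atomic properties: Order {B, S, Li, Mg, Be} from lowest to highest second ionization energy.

Mg < Be < S < B < Li

Consider each +1 ion: B⁺ still has 2 valence electrons; S⁺ still has 5 valence electrons; Li⁺ is the bare [He] core; Mg⁺ still has 1 valence electron; Be⁺ still has 1 valence electron.
Breaking into a closed-shell core is much more expensive than removing a leftover valence electron — Li has the largest IE_2 here.
Valence configurations: B⁺ [He]2s², S⁺ [Ne]3s²3p³, Mg⁺ [Ne]3s¹, Be⁺ [He]2s¹.
Tabulated IE_2 (kJ/mol): B 2427, S 2252, Li 7298, Mg 1451, Be 1757.
So the second ionization energies run Mg < Be < S < B < Li.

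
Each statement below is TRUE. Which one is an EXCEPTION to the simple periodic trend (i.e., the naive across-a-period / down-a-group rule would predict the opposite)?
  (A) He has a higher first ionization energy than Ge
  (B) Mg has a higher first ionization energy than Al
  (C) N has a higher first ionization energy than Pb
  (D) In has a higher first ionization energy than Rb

(B)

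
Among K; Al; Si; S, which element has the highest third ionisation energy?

K

IE_3 is the cost of taking one more electron from the +2 cation: K²⁺ is already 1 electron into the core; Al²⁺ still has 1 valence electron; Si²⁺ still has 2 valence electrons; S²⁺ still has 4 valence electrons.
Pulling an electron out of a noble-gas core costs far more than removing a remaining valence electron, so K sits at the high end of IE_3.
Valence configurations: Al²⁺ [Ne]3s¹, Si²⁺ [Ne]3s², S²⁺ [Ne]3s²3p².
Tabulated IE_3 (kJ/mol): K 4420, Al 2745, Si 3232, S 3357.
Overall IE_3 order: Al < Si < S < K.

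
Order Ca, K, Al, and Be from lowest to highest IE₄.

IE_4 is the cost of taking one more electron from the +3 cation: Ca³⁺ is already 1 electron into the core; K³⁺ is already 2 electrons into the core; Al³⁺ is the bare [Ne] core; Be³⁺ is already 1 electron into the core.
All of these are removing an electron from a noble-gas core or deeper; the smaller core (lower principal quantum number) is held far more tightly, and within a period the higher nuclear charge binds the same core more tightly.
Tabulated IE_4 (kJ/mol): Ca 6491, K 5877, Al 11577, Be 21007.
Putting it together, IE_4: K < Ca < Al < Be.

K < Ca < Al < Be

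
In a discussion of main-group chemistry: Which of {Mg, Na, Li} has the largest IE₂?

Li

After 1 electron has been removed, what remains? Mg⁺ still has 1 valence electron; Na⁺ is the bare [Ne] core; Li⁺ is the bare [He] core.
Core electrons are held far more tightly than valence electrons, so Na and Li top the IE_2 order.
Tabulated IE_2 (kJ/mol): Mg 1451, Na 4562, Li 7298.
Putting it together, IE_2: Mg < Na < Li.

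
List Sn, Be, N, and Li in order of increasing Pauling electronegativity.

Li < Be < Sn < N

Li is in period 2, group 1; Be is in period 2, group 2; N is in period 2, group 15; Sn is in period 5, group 14.
Smaller atoms with higher effective nuclear charge are more electronegative.
Here both period and group differ, so the two effects have to be weighed against each other.
Be > Li: Be lies to the right of Li in period 2, so the across-period effect alone puts Be higher.
Sn > Be: period and group pull opposite ways; the across-period shift dominates (1.96 vs 1.57).
N > Sn: both effects reinforce here, so N is clearly the higher of the two.
Approximate values (Pauling): Li 0.98, Be 1.57, N 3.04, Sn 1.96.
So from lowest to highest: Li < Be < Sn < N.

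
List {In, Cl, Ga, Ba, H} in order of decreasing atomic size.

H is in period 1, group 1; Cl is in period 3, group 17; Ga is in period 4, group 13; In is in period 5, group 13; Ba is in period 6, group 2.
Atomic radius shrinks across a period as nuclear charge pulls the same shell inward, and grows down a group as new shells are added.
These span different periods and groups, so the two trends combine.
Cl > H: the two effects oppose for this pair; the down-group effect wins (99 vs 32 pm).
Ga > Cl: relative to Cl, both the across-period and down-group shifts push Ga's atomic radius up.
In > Ga: they share group 13; the group trend gives In the larger value.
Ba > In: both effects reinforce here, so Ba is clearly the larger of the two.
Tabulated atomic radius (pm): H 32, Cl 99, Ga 124, In 142, Ba 196.
So from largest to smallest: Ba > In > Ga > Cl > H.

Ba > In > Ga > Cl > H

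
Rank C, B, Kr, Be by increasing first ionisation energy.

Be is in period 2, group 2; B is in period 2, group 13; C is in period 2, group 14; Kr is in period 4, group 18.
Across a period the outer electron is held more tightly (higher IE₁); down a group it sits in a higher shell, more shielded, and comes off more easily.
Neither a single period nor a single group — weigh both effects.
Be > B: this pair runs against the simple trend — see the exception note.
C > Be: both are in period 2; the period trend gives C the larger value.
Kr > C: the two effects oppose for this pair; the across-period effect wins (1351 vs 1086 kJ/mol).
Note the exception: Be has a higher first ionization energy than B, contrary to the simple trend — removing B's lone 2p electron is easier than breaking Be's filled 2s².
Tabulated first ionization energy (kJ/mol): Be 900, B 801, C 1086, Kr 1351.
So from lowest to highest: B < Be < C < Kr.

B, Be, C, Kr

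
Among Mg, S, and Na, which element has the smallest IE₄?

S

IE_4 is the cost of taking one more electron from the +3 cation: Mg³⁺ is already 1 electron into the core; S³⁺ still has 3 valence electrons; Na³⁺ is already 2 electrons into the core.
Core electrons are held far more tightly than valence electrons, so Na and Mg top the IE_4 order.
Tabulated IE_4 (kJ/mol): Mg 10543, S 4556, Na 9543.
Hence IE_4: S < Na < Mg.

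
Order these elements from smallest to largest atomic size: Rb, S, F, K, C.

F < C < S < K < Rb

C is in period 2, group 14; F is in period 2, group 17; S is in period 3, group 16; K is in period 4, group 1; Rb is in period 5, group 1.
Radius decreases left→right (rising Z_eff, same n) and increases top→bottom (higher n).
Neither a single period nor a single group — weigh both effects.
C > F: C lies to the left of F in period 2, so the across-period effect alone puts C larger.
S > C: the two effects oppose for this pair; the down-group effect wins (103 vs 75 pm).
K > S: both effects reinforce here, so K is clearly the larger of the two.
Rb > K: they share group 1; the group trend gives Rb the larger value.
Tabulated atomic radius (pm): C 75, F 64, S 103, K 196, Rb 210.
So from smallest to largest: F < C < S < K < Rb.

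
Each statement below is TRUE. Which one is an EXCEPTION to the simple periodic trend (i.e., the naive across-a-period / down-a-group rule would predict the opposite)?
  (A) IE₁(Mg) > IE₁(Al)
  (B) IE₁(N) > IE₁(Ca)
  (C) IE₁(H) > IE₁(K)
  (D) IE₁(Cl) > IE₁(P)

(A)

The general trend: first ionisation energy increases across a period and decreases down a group.
(A) Mg (period 3, group 2) vs Al (period 3, group 13): the stated order contradicts the simple trend.
(B) N (period 2, group 15) vs Ca (period 4, group 2): the stated order agrees with the simple trend.
(C) H (period 1, group 1) vs K (period 4, group 1): the stated order agrees with the simple trend.
(D) Cl (period 3, group 17) vs P (period 3, group 15): the stated order agrees with the simple trend.
The exception is (A): Al's single 3p electron is easier to remove than one from Mg's filled 3s².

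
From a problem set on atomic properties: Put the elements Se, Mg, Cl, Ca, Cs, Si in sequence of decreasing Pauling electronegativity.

Cl > Se > Si > Mg > Ca > Cs

Mg is in period 3, group 2; Si is in period 3, group 14; Cl is in period 3, group 17; Ca is in period 4, group 2; Se is in period 4, group 16; Cs is in period 6, group 1.
Smaller atoms with higher effective nuclear charge are more electronegative.
These span different periods and groups, so the two trends combine.
Ca > Cs: both effects reinforce here, so Ca is clearly the higher of the two.
Mg > Ca: they share group 2; the group trend gives Mg the larger value.
Si > Mg: both are in period 3; the period trend gives Si the larger value.
Se > Si: the two effects oppose for this pair; the across-period effect wins (2.55 vs 1.90).
Cl > Se: relative to Se, both the across-period and down-group shifts push Cl's electronegativity up.
Approximate values (Pauling): Mg 1.31, Si 1.90, Cl 3.16, Ca 1.00, Se 2.55, Cs 0.79.
So from highest to lowest: Cl > Se > Si > Mg > Ca > Cs.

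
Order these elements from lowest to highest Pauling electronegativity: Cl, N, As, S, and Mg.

Mg < As < S < N < Cl

N is in period 2, group 15; Mg is in period 3, group 2; S is in period 3, group 16; Cl is in period 3, group 17; As is in period 4, group 15.
Smaller atoms with higher effective nuclear charge are more electronegative.
These span different periods and groups, so the two trends combine.
As > Mg: the two effects oppose for this pair; the across-period effect wins (2.18 vs 1.31).
S > As: both effects reinforce here, so S is clearly the higher of the two.
N > S: period and group pull opposite ways; the down-group shift dominates (3.04 vs 2.58).
Cl > N: period and group pull opposite ways; the across-period shift dominates (3.16 vs 3.04).
Approximate values (Pauling): N 3.04, Mg 1.31, S 2.58, Cl 3.16, As 2.18.
So from lowest to highest: Mg < As < S < N < Cl.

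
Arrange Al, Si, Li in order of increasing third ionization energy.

After 2 electrons have been removed, what remains? Al²⁺ still has 1 valence electron; Si²⁺ still has 2 valence electrons; Li²⁺ is already 1 electron into the core.
Core electrons are held far more tightly than valence electrons, so Li tops the IE_3 order.
Valence configurations: Al²⁺ [Ne]3s¹, Si²⁺ [Ne]3s².
Approximate IE_3 values (kJ/mol): Al 2745, Si 3232, Li 11815.
So the third ionization energies run Al < Si < Li.

Al < Si < Li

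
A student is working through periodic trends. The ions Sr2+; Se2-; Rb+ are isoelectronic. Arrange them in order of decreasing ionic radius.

Se2-, Rb+, Sr2+

All of these have 36 electrons, so size is governed by nuclear charge alone: the more protons, the stronger the pull on the same electron cloud, and the smaller the ion.
Nuclear charges: Sr2+ (Z=38), Rb+ (Z=37), Se2- (Z=34).
Largest to smallest: Se2- > Rb+ > Sr2+.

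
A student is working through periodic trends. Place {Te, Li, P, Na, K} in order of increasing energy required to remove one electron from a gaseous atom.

Li is in period 2, group 1; Na is in period 3, group 1; P is in period 3, group 15; K is in period 4, group 1; Te is in period 5, group 16.
IE₁ increases left→right with effective nuclear charge and decreases top→bottom as the valence shell moves farther out.
These span different periods and groups, so the two trends combine.
Na > K: Na sits above K in group 1, so the down-group effect alone puts Na higher.
Li > Na: Li sits above Na in group 1, so the down-group effect alone puts Li higher.
Te > Li: the two effects oppose for this pair; the across-period effect wins (869 vs 520 kJ/mol).
P > Te: the two effects oppose for this pair; the down-group effect wins (1012 vs 869 kJ/mol).
For reference (kJ/mol): Li 520, Na 496, P 1012, K 419, Te 869.
So from lowest to highest: K < Na < Li < Te < P.

K < Na < Li < Te < P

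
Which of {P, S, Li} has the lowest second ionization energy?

P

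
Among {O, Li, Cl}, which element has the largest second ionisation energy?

IE_2 is the cost of taking one more electron from the +1 cation: O⁺ still has 5 valence electrons; Li⁺ is the bare [He] core; Cl⁺ still has 6 valence electrons.
Breaking into a closed-shell core is much more expensive than removing a leftover valence electron — Li has the largest IE_2 here.
Valence configurations: O⁺ [He]2s²2p³, Cl⁺ [Ne]3s²3p⁴.
The numbers (kJ/mol): O 3388, Li 7298, Cl 2298.
Overall IE_2 order: Cl < O < Li.

Li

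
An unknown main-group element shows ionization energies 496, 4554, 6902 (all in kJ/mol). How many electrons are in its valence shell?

Look for the largest jump between consecutive ionization energies: IE2/IE1 ≈ 9.2, far larger than any earlier ratio.
That jump marks the point where a core electron is being removed. So the atom has 1 valence electron.

1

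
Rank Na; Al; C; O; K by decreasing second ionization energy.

Na > O > K > C > Al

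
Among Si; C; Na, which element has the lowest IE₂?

The second ionization energy removes an electron from the +1 ion. For each element: Si⁺ still has 3 valence electrons; C⁺ still has 3 valence electrons; Na⁺ is the bare [Ne] core.
Core electrons are held far more tightly than valence electrons, so Na tops the IE_2 order.
Valence configurations: Si⁺ [Ne]3s²3p¹, C⁺ [He]2s²2p¹.
Approximate IE_2 values (kJ/mol): Si 1577, C 2353, Na 4562.
Hence IE_2: Si < C < Na.

Si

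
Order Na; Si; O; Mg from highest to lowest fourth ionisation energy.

Mg, Na, O, Si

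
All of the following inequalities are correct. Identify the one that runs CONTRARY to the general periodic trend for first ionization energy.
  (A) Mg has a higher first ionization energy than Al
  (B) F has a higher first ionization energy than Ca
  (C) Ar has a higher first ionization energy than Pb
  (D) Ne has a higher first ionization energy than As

(A)

The general trend: first ionization energy increases across a period and decreases down a group.
(A) Mg (period 3, group 2) vs Al (period 3, group 13): the stated order contradicts the simple trend.
(B) F (period 2, group 17) vs Ca (period 4, group 2): the stated order agrees with the simple trend.
(C) Ar (period 3, group 18) vs Pb (period 6, group 14): the stated order agrees with the simple trend.
(D) Ne (period 2, group 18) vs As (period 4, group 15): the stated order agrees with the simple trend.
The exception is (A): Al's single 3p electron is easier to remove than one from Mg's filled 3s².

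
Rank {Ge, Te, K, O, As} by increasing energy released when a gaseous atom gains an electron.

Atoms with high Z_eff and room in the valence shell (especially the halogens) have the most exothermic electron affinities.
Here both period and group differ, so the two effects have to be weighed against each other.
As > K: As lies to the right of K in period 4, so the across-period effect alone puts As higher.
Ge > As: this pair runs against the simple trend — see the exception note.
O > Ge: relative to Ge, both the across-period and down-group shifts push O's electron affinity up.
Te > O: this pair runs against the simple trend — see the exception note.
Note the exception: Ge has a higher electron affinity than As, contrary to the simple trend — adding an electron to As's half-filled 4p³ is unfavourable, so Ge (4p²) has the more exothermic EA.
Note the exception: Te has a higher electron affinity than O, contrary to the simple trend — O's compact 2p subshell gives strong electron–electron repulsion on the added electron.
Approximate values (kJ/mol): O 141, K 48, Ge 119, As 78, Te 190.
So from lowest to highest: K < As < Ge < O < Te.

K, As, Ge, O, Te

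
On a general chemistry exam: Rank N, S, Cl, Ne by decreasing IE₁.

IE₁ increases left→right with effective nuclear charge and decreases top→bottom as the valence shell moves farther out.
These span different periods and groups, so the two trends combine.
Cl > S: Cl lies to the right of S in period 3, so the across-period effect alone puts Cl higher.
N > Cl: the two effects oppose for this pair; the down-group effect wins (1402 vs 1251 kJ/mol).
Ne > N: Ne lies to the right of N in period 2, so the across-period effect alone puts Ne higher.
Tabulated first ionization energy (kJ/mol): N 1402, Ne 2081, S 1000, Cl 1251.
So from highest to lowest: Ne > N > Cl > S.

Ne, N, Cl, S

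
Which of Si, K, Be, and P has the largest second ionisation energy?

IE_2 is the cost of taking one more electron from the +1 cation: Si⁺ still has 3 valence electrons; K⁺ is the bare [Ar] core; Be⁺ still has 1 valence electron; P⁺ still has 4 valence electrons.
Core electrons are held far more tightly than valence electrons, so K tops the IE_2 order.
Valence configurations: Si⁺ [Ne]3s²3p¹, Be⁺ [He]2s¹, P⁺ [Ne]3s²3p².
The numbers (kJ/mol): Si 1577, K 3052, Be 1757, P 1907.
So the second ionization energies run Si < Be < P < K.

K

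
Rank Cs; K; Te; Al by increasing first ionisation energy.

Cs, K, Al, Te

Al is in period 3, group 13; K is in period 4, group 1; Te is in period 5, group 16; Cs is in period 6, group 1.
IE₁ increases left→right with effective nuclear charge and decreases top→bottom as the valence shell moves farther out.
These span different periods and groups, so the two trends combine.
K > Cs: they share group 1; the group trend gives K the larger value.
Al > K: both effects reinforce here, so Al is clearly the higher of the two.
Te > Al: period and group pull opposite ways; the across-period shift dominates (869 vs 578 kJ/mol).
For reference (kJ/mol): Al 578, K 419, Te 869, Cs 376.
So from lowest to highest: Cs < K < Al < Te.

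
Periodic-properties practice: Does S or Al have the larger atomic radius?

Al

Al is in period 3, group 13; S is in period 3, group 16.
Moving right in a period, electrons are added to the same shell under a stronger nuclear pull, so atoms get smaller; moving down, a new shell is opened and atoms get larger.
All lie in period 3, so atomic radius increases right to left.
So Al has the larger atomic radius (Al > S).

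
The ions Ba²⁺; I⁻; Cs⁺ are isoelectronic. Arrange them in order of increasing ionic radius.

All of these have 54 electrons, so size is governed by nuclear charge alone: the more protons, the stronger the pull on the same electron cloud, and the smaller the ion.
Nuclear charges: Ba²⁺ (Z=56), Cs⁺ (Z=55), I⁻ (Z=53).
Smallest to largest: Ba²⁺ < Cs⁺ < I⁻.

Ba²⁺ < Cs⁺ < I⁻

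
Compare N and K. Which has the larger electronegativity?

N is in period 2, group 15; K is in period 4, group 1.
Smaller atoms with higher effective nuclear charge are more electronegative.
Here both period and group differ, so the two effects have to be weighed against each other.
N > K: both effects reinforce here, so N is clearly the higher of the two.
For reference (Pauling): N 3.04, K 0.82.
So N has the larger electronegativity (N > K).

N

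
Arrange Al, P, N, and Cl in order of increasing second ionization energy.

The second ionization energy removes an electron from the +1 ion. For each element: Al⁺ still has 2 valence electrons; P⁺ still has 4 valence electrons; N⁺ still has 4 valence electrons; Cl⁺ still has 6 valence electrons.
All are still removing valence electrons, so compare the +1 ions as you would atoms: IE_2 generally rises across a period (higher Z_eff) and falls down a group (larger shell), subject to the usual subshell exceptions.
Valence configurations: Al⁺ [Ne]3s², P⁺ [Ne]3s²3p², N⁺ [He]2s²2p², Cl⁺ [Ne]3s²3p⁴.
Tabulated IE_2 (kJ/mol): Al 1817, P 1907, N 2856, Cl 2298.
Hence IE_2: Al < P < Cl < N.

Al, P, Cl, N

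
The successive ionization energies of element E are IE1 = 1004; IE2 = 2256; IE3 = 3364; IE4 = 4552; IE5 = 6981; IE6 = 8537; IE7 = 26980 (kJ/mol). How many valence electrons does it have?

Look for the largest jump between consecutive ionization energies: IE7/IE6 ≈ 3.2, far larger than any earlier ratio.
That jump marks the point where a core electron is being removed. So the atom has 6 valence electrons.

6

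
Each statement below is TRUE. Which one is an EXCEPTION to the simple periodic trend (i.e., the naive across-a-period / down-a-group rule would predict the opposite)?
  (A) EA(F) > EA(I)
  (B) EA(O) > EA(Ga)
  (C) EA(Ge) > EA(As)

The general trend: electron affinity increases across a period and decreases down a group.
(A) F (period 2, group 17) vs I (period 5, group 17): the stated order agrees with the simple trend.
(B) O (period 2, group 16) vs Ga (period 4, group 13): the stated order agrees with the simple trend.
(C) Ge (period 4, group 14) vs As (period 4, group 15): the stated order contradicts the simple trend.
The exception is (C): adding an electron to As's half-filled 4p³ is unfavourable, so Ge (4p²) has the more exothermic EA.

(C)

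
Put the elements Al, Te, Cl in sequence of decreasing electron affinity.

Cl > Te > Al

EA tends to increase across a period and decrease down a group, though the pattern is less regular than for IE or radius.
These span different periods and groups, so the two trends combine.
Te > Al: period and group pull opposite ways; the across-period shift dominates (190 vs 42 kJ/mol).
Cl > Te: relative to Te, both the across-period and down-group shifts push Cl's electron affinity up.
For reference (kJ/mol): Al 42, Cl 349, Te 190.
So from highest to lowest: Cl > Te > Al.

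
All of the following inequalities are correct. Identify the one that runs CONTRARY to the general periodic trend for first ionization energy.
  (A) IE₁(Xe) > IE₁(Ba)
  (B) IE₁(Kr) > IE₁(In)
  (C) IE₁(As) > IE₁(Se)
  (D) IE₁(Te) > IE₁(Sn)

The general trend: first ionization energy increases across a period and decreases down a group.
(A) Xe (period 5, group 18) vs Ba (period 6, group 2): the stated order agrees with the simple trend.
(B) Kr (period 4, group 18) vs In (period 5, group 13): the stated order agrees with the simple trend.
(C) As (period 4, group 15) vs Se (period 4, group 16): the stated order contradicts the simple trend.
(D) Te (period 5, group 16) vs Sn (period 5, group 14): the stated order agrees with the simple trend.
The exception is (C): Se (4p⁴) ionizes more easily than half-filled As (4p³).

(C)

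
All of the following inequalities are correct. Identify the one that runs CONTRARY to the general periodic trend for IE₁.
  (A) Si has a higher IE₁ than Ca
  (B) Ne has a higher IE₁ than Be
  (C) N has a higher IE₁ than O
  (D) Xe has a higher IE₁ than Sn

(C)

The general trend: IE₁ increases across a period and decreases down a group.
(A) Si (period 3, group 14) vs Ca (period 4, group 2): the stated order agrees with the simple trend.
(B) Ne (period 2, group 18) vs Be (period 2, group 2): the stated order agrees with the simple trend.
(C) N (period 2, group 15) vs O (period 2, group 16): the stated order contradicts the simple trend.
(D) Xe (period 5, group 18) vs Sn (period 5, group 14): the stated order agrees with the simple trend.
The exception is (C): pairing an electron in O's 2p⁴ costs repulsion energy, so O ionizes more easily than half-filled N (2p³).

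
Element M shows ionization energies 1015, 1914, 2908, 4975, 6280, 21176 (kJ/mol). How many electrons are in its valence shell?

5

Look for the largest jump between consecutive ionization energies: IE6/IE5 ≈ 3.4, far larger than any earlier ratio.
That jump marks the point where a core electron is being removed. So the atom has 5 valence electrons.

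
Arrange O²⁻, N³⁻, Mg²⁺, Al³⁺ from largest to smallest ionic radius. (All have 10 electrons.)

N³⁻, O²⁻, Mg²⁺, Al³⁺

All of these have 10 electrons, so size is governed by nuclear charge alone: the more protons, the stronger the pull on the same electron cloud, and the smaller the ion.
Nuclear charges: Al³⁺ (Z=13), Mg²⁺ (Z=12), O²⁻ (Z=8), N³⁻ (Z=7).
Largest to smallest: N³⁻ > O²⁻ > Mg²⁺ > Al³⁺.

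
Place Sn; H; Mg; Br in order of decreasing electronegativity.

Br > H > Sn > Mg

H is in period 1, group 1; Mg is in period 3, group 2; Br is in period 4, group 17; Sn is in period 5, group 14.
EN rises left→right (higher Z_eff, smaller atoms) and falls top→bottom (larger, more shielded atoms).
These span different periods and groups, so the two trends combine.
Sn > Mg: period and group pull opposite ways; the across-period shift dominates (1.96 vs 1.31).
H > Sn: the two effects oppose for this pair; the down-group effect wins (2.20 vs 1.96).
Br > H: period and group pull opposite ways; the across-period shift dominates (2.96 vs 2.20).
Tabulated electronegativity (Pauling): H 2.20, Mg 1.31, Br 2.96, Sn 1.96.
So from highest to lowest: Br > H > Sn > Mg.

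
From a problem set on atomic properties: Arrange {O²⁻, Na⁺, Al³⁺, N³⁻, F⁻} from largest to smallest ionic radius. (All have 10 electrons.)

N³⁻, O²⁻, F⁻, Na⁺, Al³⁺

All of these have 10 electrons, so size is governed by nuclear charge alone: the more protons, the stronger the pull on the same electron cloud, and the smaller the ion.
Nuclear charges: Al³⁺ (Z=13), Na⁺ (Z=11), F⁻ (Z=9), O²⁻ (Z=8), N³⁻ (Z=7).
Largest to smallest: N³⁻ > O²⁻ > F⁻ > Na⁺ > Al³⁺.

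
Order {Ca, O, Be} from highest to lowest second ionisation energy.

O > Be > Ca

IE_2 is the cost of taking one more electron from the +1 cation: Ca⁺ still has 1 valence electron; O⁺ still has 5 valence electrons; Be⁺ still has 1 valence electron.
All are still removing valence electrons, so compare the +1 ions as you would atoms: IE_2 generally rises across a period (higher Z_eff) and falls down a group (larger shell), subject to the usual subshell exceptions.
Valence configurations: Ca⁺ [Ar]4s¹, O⁺ [He]2s²2p³, Be⁺ [He]2s¹.
Approximate IE_2 values (kJ/mol): Ca 1145, O 3388, Be 1757.
Putting it together, IE_2: Ca < Be < O.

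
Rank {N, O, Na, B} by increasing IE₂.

B < N < O < Na

The second ionization energy removes an electron from the +1 ion. For each element: N⁺ still has 4 valence electrons; O⁺ still has 5 valence electrons; Na⁺ is the bare [Ne] core; B⁺ still has 2 valence electrons.
Breaking into a closed-shell core is much more expensive than removing a leftover valence electron — Na has the largest IE_2 here.
Valence configurations: N⁺ [He]2s²2p², O⁺ [He]2s²2p³, B⁺ [He]2s².
Tabulated IE_2 (kJ/mol): N 2856, O 3388, Na 4562, B 2427.
Overall IE_2 order: B < N < O < Na.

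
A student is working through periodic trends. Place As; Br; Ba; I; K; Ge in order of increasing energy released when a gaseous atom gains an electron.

Ba, K, As, Ge, I, Br

K is in period 4, group 1; Ge is in period 4, group 14; As is in period 4, group 15; Br is in period 4, group 17; I is in period 5, group 17; Ba is in period 6, group 2.
EA tends to increase across a period and decrease down a group, though the pattern is less regular than for IE or radius.
These span different periods and groups, so the two trends combine.
K > Ba: period and group pull opposite ways; the down-group shift dominates (48 vs 14 kJ/mol).
As > K: both are in period 4; the period trend gives As the larger value.
Ge > As: this pair runs against the simple trend — see the exception note.
I > Ge: the two effects oppose for this pair; the across-period effect wins (295 vs 119 kJ/mol).
Br > I: they share group 17; the group trend gives Br the larger value.
Note the exception: Ge has a higher electron affinity than As, contrary to the simple trend — adding an electron to As's half-filled 4p³ is unfavourable, so Ge (4p²) has the more exothermic EA.
Approximate values (kJ/mol): K 48, Ge 119, As 78, Br 325, I 295, Ba 14.
So from lowest to highest: Ba < K < As < Ge < I < Br.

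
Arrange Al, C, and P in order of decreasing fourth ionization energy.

IE_4 is the cost of taking one more electron from the +3 cation: Al³⁺ is the bare [Ne] core; C³⁺ still has 1 valence electron; P³⁺ still has 2 valence electrons.
Pulling an electron out of a noble-gas core costs far more than removing a remaining valence electron, so Al sits at the high end of IE_4.
Valence configurations: C³⁺ [He]2s¹, P³⁺ [Ne]3s².
Tabulated IE_4 (kJ/mol): Al 11577, C 6223, P 4964.
Hence IE_4: P < C < Al.

Al, C, P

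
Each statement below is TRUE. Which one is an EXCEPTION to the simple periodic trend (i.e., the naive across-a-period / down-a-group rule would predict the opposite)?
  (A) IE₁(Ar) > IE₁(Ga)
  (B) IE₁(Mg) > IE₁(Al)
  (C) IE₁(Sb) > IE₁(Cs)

(B)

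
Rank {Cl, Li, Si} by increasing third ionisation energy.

The third ionization energy removes an electron from the +2 ion. For each element: Cl²⁺ still has 5 valence electrons; Li²⁺ is already 1 electron into the core; Si²⁺ still has 2 valence electrons.
Pulling an electron out of a noble-gas core costs far more than removing a remaining valence electron, so Li sits at the high end of IE_3.
Valence configurations: Cl²⁺ [Ne]3s²3p³, Si²⁺ [Ne]3s².
Approximate IE_3 values (kJ/mol): Cl 3822, Li 11815, Si 3232.
Putting it together, IE_3: Si < Cl < Li.

Si < Cl < Li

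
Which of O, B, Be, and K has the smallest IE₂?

The second ionization energy removes an electron from the +1 ion. For each element: O⁺ still has 5 valence electrons; B⁺ still has 2 valence electrons; Be⁺ still has 1 valence electron; K⁺ is the bare [Ar] core.
Usually core removal costs more than valence removal, but here the competition is close: a tightly held n=2 valence electron can cost more to remove than an n=3 core electron, so the actual values have to decide it.
Valence configurations: O⁺ [He]2s²2p³, B⁺ [He]2s², Be⁺ [He]2s¹.
Approximate IE_2 values (kJ/mol): O 3388, B 2427, Be 1757, K 3052.
Putting it together, IE_2: Be < B < K < O.

Be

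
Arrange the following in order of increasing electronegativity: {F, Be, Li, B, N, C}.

Li, Be, B, C, N, F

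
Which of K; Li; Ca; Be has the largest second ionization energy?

IE_2 is the cost of taking one more electron from the +1 cation: K⁺ is the bare [Ar] core; Li⁺ is the bare [He] core; Ca⁺ still has 1 valence electron; Be⁺ still has 1 valence electron.
Pulling an electron out of a noble-gas core costs far more than removing a remaining valence electron, so K and Li sit at the high end of IE_2.
Valence configurations: Ca⁺ [Ar]4s¹, Be⁺ [He]2s¹.
The numbers (kJ/mol): K 3052, Li 7298, Ca 1145, Be 1757.
Hence IE_2: Ca < Be < K < Li.

Li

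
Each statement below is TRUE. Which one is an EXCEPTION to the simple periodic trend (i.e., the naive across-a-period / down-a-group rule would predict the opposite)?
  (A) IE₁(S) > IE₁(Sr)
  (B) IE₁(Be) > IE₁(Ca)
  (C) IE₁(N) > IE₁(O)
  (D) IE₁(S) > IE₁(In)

The general trend: first ionisation energy increases across a period and decreases down a group.
(A) S (period 3, group 16) vs Sr (period 5, group 2): the stated order agrees with the simple trend.
(B) Be (period 2, group 2) vs Ca (period 4, group 2): the stated order agrees with the simple trend.
(C) N (period 2, group 15) vs O (period 2, group 16): the stated order contradicts the simple trend.
(D) S (period 3, group 16) vs In (period 5, group 13): the stated order agrees with the simple trend.
The exception is (C): pairing an electron in O's 2p⁴ costs repulsion energy, so O ionizes more easily than half-filled N (2p³).

(C)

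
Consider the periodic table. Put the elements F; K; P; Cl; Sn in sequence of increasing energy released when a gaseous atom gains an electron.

F is in period 2, group 17; P is in period 3, group 15; Cl is in period 3, group 17; K is in period 4, group 1; Sn is in period 5, group 14.
Electron affinity generally becomes more exothermic across a period toward the halogens and less exothermic down a group.
Here both period and group differ, so the two effects have to be weighed against each other.
P > K: relative to K, both the across-period and down-group shifts push P's electron affinity up.
Sn > P: this pair runs against the simple trend — see the exception note.
F > Sn: relative to Sn, both the across-period and down-group shifts push F's electron affinity up.
Cl > F: this pair runs against the simple trend — see the exception note.
Note the exception: Sn has a higher electron affinity than P, contrary to the simple trend — adding an electron to P's half-filled np³ subshell costs electron-pairing energy.
Note the exception: Cl has a higher electron affinity than F, contrary to the simple trend — F's small 2p subshell makes the incoming electron feel strong e⁻–e⁻ repulsion, so Cl actually releases more energy on gaining an electron.
For reference (kJ/mol): F 328, P 72, Cl 349, K 48, Sn 107.
So from lowest to highest: K < P < Sn < F < Cl.

K < P < Sn < F < Cl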